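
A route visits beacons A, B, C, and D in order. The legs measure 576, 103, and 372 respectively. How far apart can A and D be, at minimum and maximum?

101 ≤ AD ≤ 1051

The maximum is all hops collinear in one direction: 576 + 103 + 372 = 1051.
The longest hop is 576; the others sum to 475. Folding the others back against it leaves at least 576 − 475 = 101.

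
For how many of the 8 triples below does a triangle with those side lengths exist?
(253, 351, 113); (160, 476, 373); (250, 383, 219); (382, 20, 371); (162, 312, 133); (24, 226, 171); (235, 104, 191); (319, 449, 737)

6

(113,253,351): 113+253 > 351 → valid
(160,373,476): 160+373 > 476 → valid
(219,250,383): 219+250 > 383 → valid
(20,371,382): 20+371 > 382 → valid
(133,162,312): 133+162 ≤ 312 → not valid
(24,171,226): 24+171 ≤ 226 → not valid
(104,191,235): 104+191 > 235 → valid
(319,449,737): 319+449 > 737 → valid
6 of the 8 triples form a triangle.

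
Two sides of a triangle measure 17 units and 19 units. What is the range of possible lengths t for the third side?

2 < t < 36 (units)

By the triangle inequality, t must be less than 17 + 19 = 36 and greater than |17 − 19| = 2.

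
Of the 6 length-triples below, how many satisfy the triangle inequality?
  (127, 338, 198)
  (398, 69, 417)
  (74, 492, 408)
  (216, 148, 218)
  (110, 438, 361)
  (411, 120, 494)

4

(127,198,338): 127+198 ≤ 338 → not valid
(69,398,417): 69+398 > 417 → valid
(74,408,492): 74+408 ≤ 492 → not valid
(148,216,218): 148+216 > 218 → valid
(110,361,438): 110+361 > 438 → valid
(120,411,494): 120+411 > 494 → valid
4 of the 6 triples form a triangle.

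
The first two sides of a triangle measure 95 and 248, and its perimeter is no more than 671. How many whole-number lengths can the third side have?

Triangle inequality: 153 < x < 343. Perimeter ≤ 671 gives x ≤ 671 − 95 − 248 = 328.
So 153 < x ≤ 328; integers 154 through 328: 175 values.

175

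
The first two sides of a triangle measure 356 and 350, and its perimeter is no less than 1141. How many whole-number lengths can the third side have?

271

Triangle inequality: 6 < x < 706. Perimeter ≥ 1141 gives x ≥ 1141 − 356 − 350 = 435.
So 435 ≤ x < 706; integers 435 through 705: 271 values.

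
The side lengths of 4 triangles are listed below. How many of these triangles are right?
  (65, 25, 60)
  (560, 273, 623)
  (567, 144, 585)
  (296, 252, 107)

(65,25,60): 25²+60² = 4225 = 65² → right
(560,273,623): 273²+560² = 388129 = 623² → right
(567,144,585): 144²+567² = 342225 = 585² → right
(296,252,107): 107²+252² = 74953 < 87616 = 296² → obtuse
3 of the 4 are right.

3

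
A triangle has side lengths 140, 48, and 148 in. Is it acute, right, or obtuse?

Compare the square of the longest side to the sum of squares of the other two: 48² + 140² = 21904 = 148².

right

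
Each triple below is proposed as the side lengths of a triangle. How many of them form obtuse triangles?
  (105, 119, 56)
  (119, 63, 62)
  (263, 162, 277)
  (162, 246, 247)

(105,119,56): 56²+105² = 14161 = 119² → right
(119,63,62): 62²+63² = 7813 < 14161 = 119² → obtuse
(263,162,277): 162²+263² = 95413 > 76729 = 277² → acute
(162,246,247): 162²+246² = 86760 > 61009 = 247² → acute
1 of the 4 is obtuse.

1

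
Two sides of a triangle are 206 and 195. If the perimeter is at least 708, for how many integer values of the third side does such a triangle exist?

Triangle inequality: 11 < x < 401. Perimeter ≥ 708 gives x ≥ 708 − 206 − 195 = 307.
So 307 ≤ x < 401; integers 307 through 400: 94 values.

94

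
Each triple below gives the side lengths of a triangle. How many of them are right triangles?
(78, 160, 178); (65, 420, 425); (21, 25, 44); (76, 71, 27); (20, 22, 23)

(78,160,178): 78²+160² = 31684 = 178² → right
(65,420,425): 65²+420² = 180625 = 425² → right
(21,25,44): 21²+25² = 1066 < 1936 = 44² → obtuse
(76,71,27): 27²+71² = 5770 < 5776 = 76² → obtuse
(20,22,23): 20²+22² = 884 > 529 = 23² → acute
2 of the 5 are right.

2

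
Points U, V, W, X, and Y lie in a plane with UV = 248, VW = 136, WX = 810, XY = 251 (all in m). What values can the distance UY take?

The maximum is all hops collinear in one direction: 248 + 136 + 810 + 251 = 1445.
The longest hop is 810; the others sum to 635. Folding the others back against it leaves at least 810 − 635 = 175.

175 ≤ UY ≤ 1445 m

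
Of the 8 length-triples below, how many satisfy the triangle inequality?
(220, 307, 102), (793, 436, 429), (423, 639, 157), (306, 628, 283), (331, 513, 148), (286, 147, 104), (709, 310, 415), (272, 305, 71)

(102,220,307): 102+220 > 307 → valid
(429,436,793): 429+436 > 793 → valid
(157,423,639): 157+423 ≤ 639 → not valid
(283,306,628): 283+306 ≤ 628 → not valid
(148,331,513): 148+331 ≤ 513 → not valid
(104,147,286): 104+147 ≤ 286 → not valid
(310,415,709): 310+415 > 709 → valid
(71,272,305): 71+272 > 305 → valid
4 of the 8 triples form a triangle.

4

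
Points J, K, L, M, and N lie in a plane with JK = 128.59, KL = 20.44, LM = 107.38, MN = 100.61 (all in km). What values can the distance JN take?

The maximum is all hops collinear in one direction: 128.59 + 20.44 + 107.38 + 100.61 = 357.02.
The longest hop is 128.59; the others sum to 228.43. Since 128.59 ≤ 228.43, the path can fold back on itself completely, so the minimum distance is 0.

0 ≤ JN ≤ 357.02 km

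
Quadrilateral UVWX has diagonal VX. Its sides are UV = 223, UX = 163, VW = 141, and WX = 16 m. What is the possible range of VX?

125 < VX < 157

From triangle UVX: |223 − 163| < VX < 223 + 163, i.e. 60 < VX < 386.
From triangle WVX: 125 < VX < 157.
Both must hold, so VX lies in the intersection.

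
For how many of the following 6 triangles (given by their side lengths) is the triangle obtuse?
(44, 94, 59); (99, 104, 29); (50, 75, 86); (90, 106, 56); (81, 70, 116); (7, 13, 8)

(44,94,59): 44²+59² = 5417 < 8836 = 94² → obtuse
(99,104,29): 29²+99² = 10642 < 10816 = 104² → obtuse
(50,75,86): 50²+75² = 8125 > 7396 = 86² → acute
(90,106,56): 56²+90² = 11236 = 106² → right
(81,70,116): 70²+81² = 11461 < 13456 = 116² → obtuse
(7,13,8): 7²+8² = 113 < 169 = 13² → obtuse
4 of the 6 are obtuse.

4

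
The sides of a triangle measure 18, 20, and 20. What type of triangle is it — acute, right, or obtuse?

Compare the square of the longest side to the sum of squares of the other two: 18² + 20² = 724 > 400 = 20².

acute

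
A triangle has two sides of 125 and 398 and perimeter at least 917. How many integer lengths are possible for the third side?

129

Triangle inequality: 273 < x < 523. Perimeter ≥ 917 gives x ≥ 917 − 125 − 398 = 394.
So 394 ≤ x < 523; integers 394 through 522: 129 values.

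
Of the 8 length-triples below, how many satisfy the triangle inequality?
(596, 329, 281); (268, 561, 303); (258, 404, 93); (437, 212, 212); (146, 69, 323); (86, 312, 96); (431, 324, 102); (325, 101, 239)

3

(281,329,596): 281+329 > 596 → valid
(268,303,561): 268+303 > 561 → valid
(93,258,404): 93+258 ≤ 404 → not valid
(212,212,437): 212+212 ≤ 437 → not valid
(69,146,323): 69+146 ≤ 323 → not valid
(86,96,312): 86+96 ≤ 312 → not valid
(102,324,431): 102+324 ≤ 431 → not valid
(101,239,325): 101+239 > 325 → valid
3 of the 8 triples form a triangle.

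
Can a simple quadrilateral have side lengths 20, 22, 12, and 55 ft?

For a quadrilateral, each side must be shorter than the sum of the others.
Here the longest side is 55, but the remaining 3 sides sum to only 54.

No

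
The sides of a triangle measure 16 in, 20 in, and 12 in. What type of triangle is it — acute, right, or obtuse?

Compare the square of the longest side to the sum of squares of the other two: 12² + 16² = 400 = 20².

right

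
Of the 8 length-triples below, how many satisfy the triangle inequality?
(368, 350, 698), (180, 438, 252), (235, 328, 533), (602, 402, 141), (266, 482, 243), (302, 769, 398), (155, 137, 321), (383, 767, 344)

(350,368,698): 350+368 > 698 → valid
(180,252,438): 180+252 ≤ 438 → not valid
(235,328,533): 235+328 > 533 → valid
(141,402,602): 141+402 ≤ 602 → not valid
(243,266,482): 243+266 > 482 → valid
(302,398,769): 302+398 ≤ 769 → not valid
(137,155,321): 137+155 ≤ 321 → not valid
(344,383,767): 344+383 ≤ 767 → not valid
3 of the 8 triples form a triangle.

3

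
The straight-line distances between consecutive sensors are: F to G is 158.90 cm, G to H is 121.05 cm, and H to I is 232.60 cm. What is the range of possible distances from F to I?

0 ≤ FI ≤ 512.55 cm

The maximum is all hops collinear in one direction: 158.90 + 121.05 + 232.60 = 512.55.
The longest hop is 232.60; the others sum to 279.95. Since 232.60 ≤ 279.95, the path can fold back on itself completely, so the minimum distance is 0.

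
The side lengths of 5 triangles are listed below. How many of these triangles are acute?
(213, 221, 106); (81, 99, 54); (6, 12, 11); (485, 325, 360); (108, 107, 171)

(213,221,106): 106²+213² = 56605 > 48841 = 221² → acute
(81,99,54): 54²+81² = 9477 < 9801 = 99² → obtuse
(6,12,11): 6²+11² = 157 > 144 = 12² → acute
(485,325,360): 325²+360² = 235225 = 485² → right
(108,107,171): 107²+108² = 23113 < 29241 = 171² → obtuse
2 of the 5 are acute.

2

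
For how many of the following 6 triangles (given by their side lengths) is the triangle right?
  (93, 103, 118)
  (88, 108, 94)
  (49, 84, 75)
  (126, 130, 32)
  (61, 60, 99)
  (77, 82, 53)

(93,103,118): 93²+103² = 19258 > 13924 = 118² → acute
(88,108,94): 88²+94² = 16580 > 11664 = 108² → acute
(49,84,75): 49²+75² = 8026 > 7056 = 84² → acute
(126,130,32): 32²+126² = 16900 = 130² → right
(61,60,99): 60²+61² = 7321 < 9801 = 99² → obtuse
(77,82,53): 53²+77² = 8738 > 6724 = 82² → acute
1 of the 6 is right.

1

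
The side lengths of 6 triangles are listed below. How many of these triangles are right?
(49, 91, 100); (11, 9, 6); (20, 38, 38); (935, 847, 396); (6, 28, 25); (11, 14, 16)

(49,91,100): 49²+91² = 10682 > 10000 = 100² → acute
(11,9,6): 6²+9² = 117 < 121 = 11² → obtuse
(20,38,38): 20²+38² = 1844 > 1444 = 38² → acute
(935,847,396): 396²+847² = 874225 = 935² → right
(6,28,25): 6²+25² = 661 < 784 = 28² → obtuse
(11,14,16): 11²+14² = 317 > 256 = 16² → acute
1 of the 6 is right.

1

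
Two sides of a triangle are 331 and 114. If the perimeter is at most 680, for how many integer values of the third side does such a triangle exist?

Triangle inequality: 217 < x < 445. Perimeter ≤ 680 gives x ≤ 680 − 331 − 114 = 235.
So 217 < x ≤ 235; integers 218 through 235: 18 values.

18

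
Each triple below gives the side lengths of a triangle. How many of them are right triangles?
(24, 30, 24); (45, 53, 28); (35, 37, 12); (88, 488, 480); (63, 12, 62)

3

(24,30,24): 24²+24² = 1152 > 900 = 30² → acute
(45,53,28): 28²+45² = 2809 = 53² → right
(35,37,12): 12²+35² = 1369 = 37² → right
(88,488,480): 88²+480² = 238144 = 488² → right
(63,12,62): 12²+62² = 3988 > 3969 = 63² → acute
3 of the 5 are right.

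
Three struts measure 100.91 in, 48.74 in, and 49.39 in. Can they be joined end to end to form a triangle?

The longest side is 100.91, but the other two sum to only 98.13.
98.13 < 100.91, so the triangle inequality fails.

No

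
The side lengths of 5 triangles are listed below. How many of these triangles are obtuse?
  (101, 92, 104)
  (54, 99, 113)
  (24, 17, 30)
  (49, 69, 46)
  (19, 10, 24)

(101,92,104): 92²+101² = 18665 > 10816 = 104² → acute
(54,99,113): 54²+99² = 12717 < 12769 = 113² → obtuse
(24,17,30): 17²+24² = 865 < 900 = 30² → obtuse
(49,69,46): 46²+49² = 4517 < 4761 = 69² → obtuse
(19,10,24): 10²+19² = 461 < 576 = 24² → obtuse
4 of the 5 are obtuse.

4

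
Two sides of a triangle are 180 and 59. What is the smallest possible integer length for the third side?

The third side must be strictly greater than |180 − 59| = 121.
The smallest integer above 121 is 122.

122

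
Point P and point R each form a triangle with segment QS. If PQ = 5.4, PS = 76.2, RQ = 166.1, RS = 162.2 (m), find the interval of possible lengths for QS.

70.8 < QS < 81.6

From triangle PQS: |5.4 − 76.2| < QS < 5.4 + 76.2, i.e. 70.8 < QS < 81.6.
From triangle RQS: 3.9 < QS < 328.3.
Both must hold, so QS lies in the intersection.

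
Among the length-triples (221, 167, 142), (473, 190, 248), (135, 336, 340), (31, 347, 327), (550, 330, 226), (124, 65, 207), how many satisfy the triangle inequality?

(142,167,221): 142+167 > 221 → valid
(190,248,473): 190+248 ≤ 473 → not valid
(135,336,340): 135+336 > 340 → valid
(31,327,347): 31+327 > 347 → valid
(226,330,550): 226+330 > 550 → valid
(65,124,207): 65+124 ≤ 207 → not valid
4 of the 6 triples form a triangle.

4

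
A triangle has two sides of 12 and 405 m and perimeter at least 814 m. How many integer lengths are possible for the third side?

20

Triangle inequality: 393 < x < 417. Perimeter ≥ 814 gives x ≥ 814 − 12 − 405 = 397.
So 397 ≤ x < 417; integers 397 through 416: 20 values.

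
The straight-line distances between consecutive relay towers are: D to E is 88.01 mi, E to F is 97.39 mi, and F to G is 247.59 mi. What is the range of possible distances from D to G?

62.19 ≤ DG ≤ 432.99 mi

The maximum is all hops collinear in one direction: 88.01 + 97.39 + 247.59 = 432.99.
The longest hop is 247.59; the others sum to 185.40. Folding the others back against it leaves at least 247.59 − 185.40 = 62.19.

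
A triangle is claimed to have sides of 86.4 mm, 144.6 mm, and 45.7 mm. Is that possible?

The longest side is 144.6, but the other two sum to only 132.1.
132.1 < 144.6, so the triangle inequality fails.

No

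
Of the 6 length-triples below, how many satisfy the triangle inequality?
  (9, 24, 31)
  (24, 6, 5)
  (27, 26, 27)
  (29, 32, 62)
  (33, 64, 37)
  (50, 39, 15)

(9,24,31): 9+24 > 31 → valid
(5,6,24): 5+6 ≤ 24 → not valid
(26,27,27): 26+27 > 27 → valid
(29,32,62): 29+32 ≤ 62 → not valid
(33,37,64): 33+37 > 64 → valid
(15,39,50): 15+39 > 50 → valid
4 of the 6 triples form a triangle.

4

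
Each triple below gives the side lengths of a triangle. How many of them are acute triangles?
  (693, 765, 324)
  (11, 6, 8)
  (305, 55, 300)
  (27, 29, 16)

1

(693,765,324): 324²+693² = 585225 = 765² → right
(11,6,8): 6²+8² = 100 < 121 = 11² → obtuse
(305,55,300): 55²+300² = 93025 = 305² → right
(27,29,16): 16²+27² = 985 > 841 = 29² → acute
1 of the 4 is acute.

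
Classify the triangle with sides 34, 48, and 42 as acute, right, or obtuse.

Compare the square of the longest side to the sum of squares of the other two: 34² + 42² = 2920 > 2304 = 48².

acute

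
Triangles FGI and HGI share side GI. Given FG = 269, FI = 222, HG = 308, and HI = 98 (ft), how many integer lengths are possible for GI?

195

From triangle FGI: 47 < GI < 491.
From triangle HGI: 210 < GI < 406.
Intersection: 210 < GI < 406, so integers 211 through 405: 195 values.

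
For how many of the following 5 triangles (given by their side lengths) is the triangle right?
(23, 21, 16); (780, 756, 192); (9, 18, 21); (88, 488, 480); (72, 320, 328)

3

(23,21,16): 16²+21² = 697 > 529 = 23² → acute
(780,756,192): 192²+756² = 608400 = 780² → right
(9,18,21): 9²+18² = 405 < 441 = 21² → obtuse
(88,488,480): 88²+480² = 238144 = 488² → right
(72,320,328): 72²+320² = 107584 = 328² → right
3 of the 5 are right.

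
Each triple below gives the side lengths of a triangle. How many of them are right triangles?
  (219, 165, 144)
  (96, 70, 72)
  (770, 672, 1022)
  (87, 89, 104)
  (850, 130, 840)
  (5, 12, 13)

4

(219,165,144): 144²+165² = 47961 = 219² → right
(96,70,72): 70²+72² = 10084 > 9216 = 96² → acute
(770,672,1022): 672²+770² = 1044484 = 1022² → right
(87,89,104): 87²+89² = 15490 > 10816 = 104² → acute
(850,130,840): 130²+840² = 722500 = 850² → right
(5,12,13): 5²+12² = 169 = 13² → right
4 of the 6 are right.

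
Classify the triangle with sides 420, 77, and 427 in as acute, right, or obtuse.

right

Compare the square of the longest side to the sum of squares of the other two: 77² + 420² = 182329 = 427².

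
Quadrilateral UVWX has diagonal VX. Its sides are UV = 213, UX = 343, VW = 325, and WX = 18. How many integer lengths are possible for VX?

35

From triangle UVX: 130 < VX < 556.
From triangle WVX: 307 < VX < 343.
Intersection: 307 < VX < 343, so integers 308 through 342: 35 values.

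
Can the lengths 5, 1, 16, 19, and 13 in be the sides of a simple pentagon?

Yes

A pentagon exists iff every side is shorter than the sum of the others — equivalently, the longest side is less than the sum of the rest.
Longest side 19 < 35 (sum of the remaining 4), so yes.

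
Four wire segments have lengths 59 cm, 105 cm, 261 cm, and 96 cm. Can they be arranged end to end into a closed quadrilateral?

No

For a quadrilateral, each side must be shorter than the sum of the others.
Here the longest side is 261, but the remaining 3 sides sum to only 260.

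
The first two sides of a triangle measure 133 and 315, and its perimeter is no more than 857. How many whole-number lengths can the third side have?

227

Triangle inequality: 182 < x < 448. Perimeter ≤ 857 gives x ≤ 857 − 133 − 315 = 409.
So 182 < x ≤ 409; integers 183 through 409: 227 values.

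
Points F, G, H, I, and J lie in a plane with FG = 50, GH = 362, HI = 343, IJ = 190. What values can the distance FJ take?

The maximum is all hops collinear in one direction: 50 + 362 + 343 + 190 = 945.
The longest hop is 362; the others sum to 583. Since 362 ≤ 583, the path can fold back on itself completely, so the minimum distance is 0.

0 ≤ FJ ≤ 945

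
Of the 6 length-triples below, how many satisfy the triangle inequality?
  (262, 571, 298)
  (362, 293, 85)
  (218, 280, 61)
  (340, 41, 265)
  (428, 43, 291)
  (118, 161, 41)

1

(262,298,571): 262+298 ≤ 571 → not valid
(85,293,362): 85+293 > 362 → valid
(61,218,280): 61+218 ≤ 280 → not valid
(41,265,340): 41+265 ≤ 340 → not valid
(43,291,428): 43+291 ≤ 428 → not valid
(41,118,161): 41+118 ≤ 161 → not valid
1 of the 6 triples forms a triangle.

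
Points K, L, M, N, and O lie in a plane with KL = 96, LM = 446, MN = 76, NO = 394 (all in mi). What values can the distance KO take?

The maximum is all hops collinear in one direction: 96 + 446 + 76 + 394 = 1012.
The longest hop is 446; the others sum to 566. Since 446 ≤ 566, the path can fold back on itself completely, so the minimum distance is 0.

0 ≤ KO ≤ 1012 mi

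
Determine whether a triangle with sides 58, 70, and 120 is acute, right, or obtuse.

obtuse

Compare the square of the longest side to the sum of squares of the other two: 58² + 70² = 8264 < 14400 = 120².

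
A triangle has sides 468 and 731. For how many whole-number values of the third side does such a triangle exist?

The third side lies in the open interval (263, 1199).
Integers from 264 to 1198 inclusive: 1198 − 264 + 1 = 935.

935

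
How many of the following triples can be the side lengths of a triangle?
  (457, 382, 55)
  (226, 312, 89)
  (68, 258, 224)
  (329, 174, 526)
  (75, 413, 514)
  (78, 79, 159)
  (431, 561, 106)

2

(55,382,457): 55+382 ≤ 457 → not valid
(89,226,312): 89+226 > 312 → valid
(68,224,258): 68+224 > 258 → valid
(174,329,526): 174+329 ≤ 526 → not valid
(75,413,514): 75+413 ≤ 514 → not valid
(78,79,159): 78+79 ≤ 159 → not valid
(106,431,561): 106+431 ≤ 561 → not valid
2 of the 7 triples form a triangle.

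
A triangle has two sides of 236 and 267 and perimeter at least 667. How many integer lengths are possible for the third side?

Triangle inequality: 31 < x < 503. Perimeter ≥ 667 gives x ≥ 667 − 236 − 267 = 164.
So 164 ≤ x < 503; integers 164 through 502: 339 values.

339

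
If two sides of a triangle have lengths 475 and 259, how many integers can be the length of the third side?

The third side lies in the open interval (216, 734).
Integers from 217 to 733 inclusive: 733 − 217 + 1 = 517.

517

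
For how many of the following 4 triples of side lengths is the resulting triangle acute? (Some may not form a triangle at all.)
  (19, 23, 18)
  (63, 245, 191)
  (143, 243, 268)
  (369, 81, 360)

2

(19,23,18): 18²+19² = 685 > 529 = 23² → acute
(63,245,191): 63²+191² = 40450 < 60025 = 245² → obtuse
(143,243,268): 143²+243² = 79498 > 71824 = 268² → acute
(369,81,360): 81²+360² = 136161 = 369² → right
2 of the 4 are acute.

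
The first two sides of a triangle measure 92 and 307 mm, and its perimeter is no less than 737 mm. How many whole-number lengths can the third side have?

Triangle inequality: 215 < x < 399. Perimeter ≥ 737 gives x ≥ 737 − 92 − 307 = 338.
So 338 ≤ x < 399; integers 338 through 398: 61 values.

61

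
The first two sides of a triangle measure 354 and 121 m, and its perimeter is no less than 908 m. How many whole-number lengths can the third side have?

42

Triangle inequality: 233 < x < 475. Perimeter ≥ 908 gives x ≥ 908 − 354 − 121 = 433.
So 433 ≤ x < 475; integers 433 through 474: 42 values.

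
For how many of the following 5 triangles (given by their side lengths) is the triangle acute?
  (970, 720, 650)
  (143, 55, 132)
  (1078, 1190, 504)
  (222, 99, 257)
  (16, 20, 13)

(970,720,650): 650²+720² = 940900 = 970² → right
(143,55,132): 55²+132² = 20449 = 143² → right
(1078,1190,504): 504²+1078² = 1416100 = 1190² → right
(222,99,257): 99²+222² = 59085 < 66049 = 257² → obtuse
(16,20,13): 13²+16² = 425 > 400 = 20² → acute
1 of the 5 is acute.

1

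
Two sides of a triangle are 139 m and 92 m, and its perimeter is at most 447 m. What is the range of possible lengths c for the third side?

47 < c ≤ 216

Triangle inequality alone gives 47 < c < 231.
The perimeter condition gives c ≤ 447 − 139 − 92 = 216.
Intersecting the two: 47 < c ≤ 216.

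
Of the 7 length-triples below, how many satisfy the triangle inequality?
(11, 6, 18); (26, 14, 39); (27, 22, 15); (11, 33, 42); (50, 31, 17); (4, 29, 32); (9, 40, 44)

(6,11,18): 6+11 ≤ 18 → not valid
(14,26,39): 14+26 > 39 → valid
(15,22,27): 15+22 > 27 → valid
(11,33,42): 11+33 > 42 → valid
(17,31,50): 17+31 ≤ 50 → not valid
(4,29,32): 4+29 > 32 → valid
(9,40,44): 9+40 > 44 → valid
5 of the 7 triples form a triangle.

5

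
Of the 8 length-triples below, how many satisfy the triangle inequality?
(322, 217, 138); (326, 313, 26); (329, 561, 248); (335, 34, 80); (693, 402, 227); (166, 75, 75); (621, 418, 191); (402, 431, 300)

4

(138,217,322): 138+217 > 322 → valid
(26,313,326): 26+313 > 326 → valid
(248,329,561): 248+329 > 561 → valid
(34,80,335): 34+80 ≤ 335 → not valid
(227,402,693): 227+402 ≤ 693 → not valid
(75,75,166): 75+75 ≤ 166 → not valid
(191,418,621): 191+418 ≤ 621 → not valid
(300,402,431): 300+402 > 431 → valid
4 of the 8 triples form a triangle.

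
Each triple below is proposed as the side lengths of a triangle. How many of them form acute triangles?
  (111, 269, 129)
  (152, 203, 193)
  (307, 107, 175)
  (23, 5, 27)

1

(111,269,129): 111+129 ≤ 269, not a triangle
(152,203,193): 152²+193² = 60353 > 41209 = 203² → acute
(307,107,175): 107+175 ≤ 307, not a triangle
(23,5,27): 5²+23² = 554 < 729 = 27² → obtuse
1 of the 4 is acute.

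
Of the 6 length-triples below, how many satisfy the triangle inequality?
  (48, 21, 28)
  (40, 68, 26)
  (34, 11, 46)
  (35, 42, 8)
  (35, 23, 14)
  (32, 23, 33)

4

(21,28,48): 21+28 > 48 → valid
(26,40,68): 26+40 ≤ 68 → not valid
(11,34,46): 11+34 ≤ 46 → not valid
(8,35,42): 8+35 > 42 → valid
(14,23,35): 14+23 > 35 → valid
(23,32,33): 23+32 > 33 → valid
4 of the 6 triples form a triangle.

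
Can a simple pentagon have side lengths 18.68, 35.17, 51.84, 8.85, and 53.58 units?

Yes

A pentagon exists iff every side is shorter than the sum of the others — equivalently, the longest side is less than the sum of the rest.
Longest side 53.58 < 114.54 (sum of the remaining 4), so yes.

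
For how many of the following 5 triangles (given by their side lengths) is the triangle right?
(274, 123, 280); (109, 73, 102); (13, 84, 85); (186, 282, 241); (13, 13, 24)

(274,123,280): 123²+274² = 90205 > 78400 = 280² → acute
(109,73,102): 73²+102² = 15733 > 11881 = 109² → acute
(13,84,85): 13²+84² = 7225 = 85² → right
(186,282,241): 186²+241² = 92677 > 79524 = 282² → acute
(13,13,24): 13²+13² = 338 < 576 = 24² → obtuse
1 of the 5 is right.

1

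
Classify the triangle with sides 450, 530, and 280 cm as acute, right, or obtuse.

right

Compare the square of the longest side to the sum of squares of the other two: 280² + 450² = 280900 = 530².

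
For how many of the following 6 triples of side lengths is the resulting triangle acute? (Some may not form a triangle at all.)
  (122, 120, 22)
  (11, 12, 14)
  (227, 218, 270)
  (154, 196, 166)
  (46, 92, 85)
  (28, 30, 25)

5

(122,120,22): 22²+120² = 14884 = 122² → right
(11,12,14): 11²+12² = 265 > 196 = 14² → acute
(227,218,270): 218²+227² = 99053 > 72900 = 270² → acute
(154,196,166): 154²+166² = 51272 > 38416 = 196² → acute
(46,92,85): 46²+85² = 9341 > 8464 = 92² → acute
(28,30,25): 25²+28² = 1409 > 900 = 30² → acute
5 of the 6 are acute.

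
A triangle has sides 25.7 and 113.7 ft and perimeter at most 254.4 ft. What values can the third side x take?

88.0 < x ≤ 115.0

Triangle inequality alone gives 88.0 < x < 139.4.
The perimeter condition gives x ≤ 254.4 − 25.7 − 113.7 = 115.0.
Intersecting the two: 88.0 < x ≤ 115.0.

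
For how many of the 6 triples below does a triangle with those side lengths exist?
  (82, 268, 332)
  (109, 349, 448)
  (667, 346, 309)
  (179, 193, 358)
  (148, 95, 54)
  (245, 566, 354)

5

(82,268,332): 82+268 > 332 → valid
(109,349,448): 109+349 > 448 → valid
(309,346,667): 309+346 ≤ 667 → not valid
(179,193,358): 179+193 > 358 → valid
(54,95,148): 54+95 > 148 → valid
(245,354,566): 245+354 > 566 → valid
5 of the 6 triples form a triangle.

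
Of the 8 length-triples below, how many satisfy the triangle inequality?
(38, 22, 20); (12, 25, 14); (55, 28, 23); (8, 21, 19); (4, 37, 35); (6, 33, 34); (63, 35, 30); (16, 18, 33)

7

(20,22,38): 20+22 > 38 → valid
(12,14,25): 12+14 > 25 → valid
(23,28,55): 23+28 ≤ 55 → not valid
(8,19,21): 8+19 > 21 → valid
(4,35,37): 4+35 > 37 → valid
(6,33,34): 6+33 > 34 → valid
(30,35,63): 30+35 > 63 → valid
(16,18,33): 16+18 > 33 → valid
7 of the 8 triples form a triangle.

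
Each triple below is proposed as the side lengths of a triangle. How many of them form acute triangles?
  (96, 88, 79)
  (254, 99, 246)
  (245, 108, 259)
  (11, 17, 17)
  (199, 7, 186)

4

(96,88,79): 79²+88² = 13985 > 9216 = 96² → acute
(254,99,246): 99²+246² = 70317 > 64516 = 254² → acute
(245,108,259): 108²+245² = 71689 > 67081 = 259² → acute
(11,17,17): 11²+17² = 410 > 289 = 17² → acute
(199,7,186): 7+186 ≤ 199, not a triangle
4 of the 5 are acute.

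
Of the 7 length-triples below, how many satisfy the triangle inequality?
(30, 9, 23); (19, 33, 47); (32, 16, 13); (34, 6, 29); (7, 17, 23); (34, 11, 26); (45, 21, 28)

6

(9,23,30): 9+23 > 30 → valid
(19,33,47): 19+33 > 47 → valid
(13,16,32): 13+16 ≤ 32 → not valid
(6,29,34): 6+29 > 34 → valid
(7,17,23): 7+17 > 23 → valid
(11,26,34): 11+26 > 34 → valid
(21,28,45): 21+28 > 45 → valid
6 of the 7 triples form a triangle.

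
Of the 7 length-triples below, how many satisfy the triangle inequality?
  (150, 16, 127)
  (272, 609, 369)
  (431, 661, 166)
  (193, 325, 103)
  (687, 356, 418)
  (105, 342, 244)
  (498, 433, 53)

3

(16,127,150): 16+127 ≤ 150 → not valid
(272,369,609): 272+369 > 609 → valid
(166,431,661): 166+431 ≤ 661 → not valid
(103,193,325): 103+193 ≤ 325 → not valid
(356,418,687): 356+418 > 687 → valid
(105,244,342): 105+244 > 342 → valid
(53,433,498): 53+433 ≤ 498 → not valid
3 of the 7 triples form a triangle.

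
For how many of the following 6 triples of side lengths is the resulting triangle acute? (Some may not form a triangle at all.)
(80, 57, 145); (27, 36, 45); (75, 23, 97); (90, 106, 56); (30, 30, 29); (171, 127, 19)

(80,57,145): 57+80 ≤ 145, not a triangle
(27,36,45): 27²+36² = 2025 = 45² → right
(75,23,97): 23²+75² = 6154 < 9409 = 97² → obtuse
(90,106,56): 56²+90² = 11236 = 106² → right
(30,30,29): 29²+30² = 1741 > 900 = 30² → acute
(171,127,19): 19+127 ≤ 171, not a triangle
1 of the 6 is acute.

1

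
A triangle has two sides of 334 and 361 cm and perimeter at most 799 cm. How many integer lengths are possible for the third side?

77

Triangle inequality: 27 < x < 695. Perimeter ≤ 799 gives x ≤ 799 − 334 − 361 = 104.
So 27 < x ≤ 104; integers 28 through 104: 77 values.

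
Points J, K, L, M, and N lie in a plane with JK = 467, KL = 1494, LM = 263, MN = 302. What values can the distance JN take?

The maximum is all hops collinear in one direction: 467 + 1494 + 263 + 302 = 2526.
The longest hop is 1494; the others sum to 1032. Folding the others back against it leaves at least 1494 − 1032 = 462.

462 ≤ JN ≤ 2526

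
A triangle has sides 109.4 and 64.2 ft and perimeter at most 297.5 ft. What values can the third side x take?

45.2 < x ≤ 123.9 ft

Triangle inequality alone gives 45.2 < x < 173.6.
The perimeter condition gives x ≤ 297.5 − 109.4 − 64.2 = 123.9.
Intersecting the two: 45.2 < x ≤ 123.9.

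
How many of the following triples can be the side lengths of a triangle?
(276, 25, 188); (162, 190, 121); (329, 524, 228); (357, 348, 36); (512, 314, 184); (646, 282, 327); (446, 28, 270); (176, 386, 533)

4

(25,188,276): 25+188 ≤ 276 → not valid
(121,162,190): 121+162 > 190 → valid
(228,329,524): 228+329 > 524 → valid
(36,348,357): 36+348 > 357 → valid
(184,314,512): 184+314 ≤ 512 → not valid
(282,327,646): 282+327 ≤ 646 → not valid
(28,270,446): 28+270 ≤ 446 → not valid
(176,386,533): 176+386 > 533 → valid
4 of the 8 triples form a triangle.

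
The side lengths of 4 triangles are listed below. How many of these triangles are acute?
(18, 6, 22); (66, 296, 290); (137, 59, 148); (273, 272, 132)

3

(18,6,22): 6²+18² = 360 < 484 = 22² → obtuse
(66,296,290): 66²+290² = 88456 > 87616 = 296² → acute
(137,59,148): 59²+137² = 22250 > 21904 = 148² → acute
(273,272,132): 132²+272² = 91408 > 74529 = 273² → acute
3 of the 4 are acute.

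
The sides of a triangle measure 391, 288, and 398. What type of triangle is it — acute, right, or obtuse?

acute

Compare the square of the longest side to the sum of squares of the other two: 288² + 391² = 235825 > 158404 = 398².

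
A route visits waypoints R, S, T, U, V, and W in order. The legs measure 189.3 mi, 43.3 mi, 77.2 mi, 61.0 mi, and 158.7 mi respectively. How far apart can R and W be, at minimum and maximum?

The maximum is all hops collinear in one direction: 189.3 + 43.3 + 77.2 + 61.0 + 158.7 = 529.5.
The longest hop is 189.3; the others sum to 340.2. Since 189.3 ≤ 340.2, the path can fold back on itself completely, so the minimum distance is 0.

0 ≤ RW ≤ 529.5 mi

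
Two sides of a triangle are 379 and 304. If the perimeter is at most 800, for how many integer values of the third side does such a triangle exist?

Triangle inequality: 75 < x < 683. Perimeter ≤ 800 gives x ≤ 800 − 379 − 304 = 117.
So 75 < x ≤ 117; integers 76 through 117: 42 values.

42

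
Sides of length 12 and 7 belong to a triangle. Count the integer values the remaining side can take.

13

The third side lies in the open interval (5, 19).
Integers from 6 to 18 inclusive: 18 − 6 + 1 = 13.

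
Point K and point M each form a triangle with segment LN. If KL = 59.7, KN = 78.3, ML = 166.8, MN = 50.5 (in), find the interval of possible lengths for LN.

116.3 < LN < 138.0

From triangle KLN: |59.7 − 78.3| < LN < 59.7 + 78.3, i.e. 18.6 < LN < 138.0.
From triangle MLN: 116.3 < LN < 217.3.
Both must hold, so LN lies in the intersection.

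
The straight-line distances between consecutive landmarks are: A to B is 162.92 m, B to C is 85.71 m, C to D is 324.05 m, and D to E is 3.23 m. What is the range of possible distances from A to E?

The maximum is all hops collinear in one direction: 162.92 + 85.71 + 324.05 + 3.23 = 575.91.
The longest hop is 324.05; the others sum to 251.86. Folding the others back against it leaves at least 324.05 − 251.86 = 72.19.

72.19 ≤ AE ≤ 575.91 m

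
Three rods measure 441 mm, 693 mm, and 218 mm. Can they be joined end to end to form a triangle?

The longest side is 693, but the other two sum to only 659.
659 < 693, so the triangle inequality fails.

No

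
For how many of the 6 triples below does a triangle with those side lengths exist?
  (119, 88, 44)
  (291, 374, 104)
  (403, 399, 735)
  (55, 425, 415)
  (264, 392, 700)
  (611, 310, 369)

(44,88,119): 44+88 > 119 → valid
(104,291,374): 104+291 > 374 → valid
(399,403,735): 399+403 > 735 → valid
(55,415,425): 55+415 > 425 → valid
(264,392,700): 264+392 ≤ 700 → not valid
(310,369,611): 310+369 > 611 → valid
5 of the 6 triples form a triangle.

5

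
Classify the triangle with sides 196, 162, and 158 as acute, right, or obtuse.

Compare the square of the longest side to the sum of squares of the other two: 158² + 162² = 51208 > 38416 = 196².

acute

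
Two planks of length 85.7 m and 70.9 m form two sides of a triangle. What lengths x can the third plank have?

14.8 < x < 156.6

By the triangle inequality, x must be less than 85.7 + 70.9 = 156.6 and greater than |85.7 − 70.9| = 14.8.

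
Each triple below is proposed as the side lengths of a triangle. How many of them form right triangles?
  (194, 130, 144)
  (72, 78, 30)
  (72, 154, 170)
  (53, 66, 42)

3

(194,130,144): 130²+144² = 37636 = 194² → right
(72,78,30): 30²+72² = 6084 = 78² → right
(72,154,170): 72²+154² = 28900 = 170² → right
(53,66,42): 42²+53² = 4573 > 4356 = 66² → acute
3 of the 4 are right.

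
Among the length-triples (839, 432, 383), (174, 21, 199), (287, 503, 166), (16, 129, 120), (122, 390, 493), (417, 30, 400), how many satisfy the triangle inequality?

(383,432,839): 383+432 ≤ 839 → not valid
(21,174,199): 21+174 ≤ 199 → not valid
(166,287,503): 166+287 ≤ 503 → not valid
(16,120,129): 16+120 > 129 → valid
(122,390,493): 122+390 > 493 → valid
(30,400,417): 30+400 > 417 → valid
3 of the 6 triples form a triangle.

3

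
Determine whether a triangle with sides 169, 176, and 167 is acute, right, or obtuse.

acute

Compare the square of the longest side to the sum of squares of the other two: 167² + 169² = 56450 > 30976 = 176².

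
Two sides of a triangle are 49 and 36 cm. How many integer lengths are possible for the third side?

The third side lies in the open interval (13, 85).
Integers from 14 to 84 inclusive: 84 − 14 + 1 = 71.

71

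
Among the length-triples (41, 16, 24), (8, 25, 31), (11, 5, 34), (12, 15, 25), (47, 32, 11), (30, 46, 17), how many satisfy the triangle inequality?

(16,24,41): 16+24 ≤ 41 → not valid
(8,25,31): 8+25 > 31 → valid
(5,11,34): 5+11 ≤ 34 → not valid
(12,15,25): 12+15 > 25 → valid
(11,32,47): 11+32 ≤ 47 → not valid
(17,30,46): 17+30 > 46 → valid
3 of the 6 triples form a triangle.

3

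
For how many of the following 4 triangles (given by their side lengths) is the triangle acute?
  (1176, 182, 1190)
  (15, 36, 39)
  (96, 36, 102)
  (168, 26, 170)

1

(1176,182,1190): 182²+1176² = 1416100 = 1190² → right
(15,36,39): 15²+36² = 1521 = 39² → right
(96,36,102): 36²+96² = 10512 > 10404 = 102² → acute
(168,26,170): 26²+168² = 28900 = 170² → right
1 of the 4 is acute.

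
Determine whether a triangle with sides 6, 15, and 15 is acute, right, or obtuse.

Compare the square of the longest side to the sum of squares of the other two: 6² + 15² = 261 > 225 = 15².

acute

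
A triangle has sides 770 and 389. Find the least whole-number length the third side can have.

The third side must be strictly greater than |770 − 389| = 381.
The smallest integer above 381 is 382.

382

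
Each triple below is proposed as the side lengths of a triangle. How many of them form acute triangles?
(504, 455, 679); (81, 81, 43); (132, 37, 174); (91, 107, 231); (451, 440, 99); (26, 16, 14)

(504,455,679): 455²+504² = 461041 = 679² → right
(81,81,43): 43²+81² = 8410 > 6561 = 81² → acute
(132,37,174): 37+132 ≤ 174, not a triangle
(91,107,231): 91+107 ≤ 231, not a triangle
(451,440,99): 99²+440² = 203401 = 451² → right
(26,16,14): 14²+16² = 452 < 676 = 26² → obtuse
1 of the 6 is acute.

1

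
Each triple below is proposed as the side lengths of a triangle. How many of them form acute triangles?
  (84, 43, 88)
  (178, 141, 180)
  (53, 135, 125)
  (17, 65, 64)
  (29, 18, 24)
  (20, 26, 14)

5

(84,43,88): 43²+84² = 8905 > 7744 = 88² → acute
(178,141,180): 141²+178² = 51565 > 32400 = 180² → acute
(53,135,125): 53²+125² = 18434 > 18225 = 135² → acute
(17,65,64): 17²+64² = 4385 > 4225 = 65² → acute
(29,18,24): 18²+24² = 900 > 841 = 29² → acute
(20,26,14): 14²+20² = 596 < 676 = 26² → obtuse
5 of the 6 are acute.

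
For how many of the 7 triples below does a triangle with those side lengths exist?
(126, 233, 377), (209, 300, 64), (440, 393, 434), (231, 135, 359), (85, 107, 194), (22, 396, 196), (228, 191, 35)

2

(126,233,377): 126+233 ≤ 377 → not valid
(64,209,300): 64+209 ≤ 300 → not valid
(393,434,440): 393+434 > 440 → valid
(135,231,359): 135+231 > 359 → valid
(85,107,194): 85+107 ≤ 194 → not valid
(22,196,396): 22+196 ≤ 396 → not valid
(35,191,228): 35+191 ≤ 228 → not valid
2 of the 7 triples form a triangle.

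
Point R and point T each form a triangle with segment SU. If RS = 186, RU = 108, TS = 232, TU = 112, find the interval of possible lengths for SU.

120 < SU < 294

From triangle RSU: |186 − 108| < SU < 186 + 108, i.e. 78 < SU < 294.
From triangle TSU: 120 < SU < 344.
Both must hold, so SU lies in the intersection.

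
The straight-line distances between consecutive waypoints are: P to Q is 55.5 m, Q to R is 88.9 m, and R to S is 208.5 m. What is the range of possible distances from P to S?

The maximum is all hops collinear in one direction: 55.5 + 88.9 + 208.5 = 352.9.
The longest hop is 208.5; the others sum to 144.4. Folding the others back against it leaves at least 208.5 − 144.4 = 64.1.

64.1 ≤ PS ≤ 352.9 m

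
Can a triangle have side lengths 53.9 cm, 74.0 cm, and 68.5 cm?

Yes

The longest side is 74.0, and the other two sum to 122.4.
Since 122.4 > 74.0, the triangle inequality holds.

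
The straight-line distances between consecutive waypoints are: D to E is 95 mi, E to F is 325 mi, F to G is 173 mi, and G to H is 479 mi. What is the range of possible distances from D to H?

The maximum is all hops collinear in one direction: 95 + 325 + 173 + 479 = 1072.
The longest hop is 479; the others sum to 593. Since 479 ≤ 593, the path can fold back on itself completely, so the minimum distance is 0.

0 ≤ DH ≤ 1072 mi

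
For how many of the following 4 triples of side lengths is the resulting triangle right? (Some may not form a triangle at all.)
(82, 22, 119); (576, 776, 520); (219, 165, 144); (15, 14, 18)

2

(82,22,119): 22+82 ≤ 119, not a triangle
(576,776,520): 520²+576² = 602176 = 776² → right
(219,165,144): 144²+165² = 47961 = 219² → right
(15,14,18): 14²+15² = 421 > 324 = 18² → acute
2 of the 4 are right.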